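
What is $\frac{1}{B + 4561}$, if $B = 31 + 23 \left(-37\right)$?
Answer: $\frac{1}{3741} \approx 0.00026731$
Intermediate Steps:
$B = -820$ ($B = 31 - 851 = -820$)
$\frac{1}{B + 4561} = \frac{1}{-820 + 4561} = \frac{1}{3741}$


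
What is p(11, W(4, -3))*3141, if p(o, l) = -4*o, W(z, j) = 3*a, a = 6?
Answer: -138204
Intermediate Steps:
W(z, j) = 18 (W(z, j) = 3*6 = 18)
p(11, W(4, -3))*3141 = -4*11*3141 = -44*3141 = -138204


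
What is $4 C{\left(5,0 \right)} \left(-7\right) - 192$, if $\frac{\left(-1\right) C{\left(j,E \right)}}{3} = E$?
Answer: $-192$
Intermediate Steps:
$C{\left(j,E \right)} = - 3 E$
$4 C{\left(5,0 \right)} \left(-7\right) - 192 = 4 \left(\left(-3\right) 0\right) \left(-7\right) - 192 = 4 \cdot 0 \left(-7\right) - 192 = 0 \left(-7\right) - 192 = 0 - 192 = -192$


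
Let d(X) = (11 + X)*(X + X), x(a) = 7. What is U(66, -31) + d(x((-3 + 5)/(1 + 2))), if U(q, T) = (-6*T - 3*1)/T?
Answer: 7629/31 ≈ 246.10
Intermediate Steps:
U(q, T) = (-3 - 6*T)/T (U(q, T) = (-6*T - 3)/T = (-3 - 6*T)/T)
d(X) = 2*X*(11 + X) (d(X) = (11 + X)*(2*X) = 2*X*(11 + X))
U(66, -31) + d(x((-3 + 5)/(1 + 2))) = (-6 - 3/(-31)) + 2*7*(11 + 7) = (-6 - 3*(-1/31)) + 2*7*18 = (-6 + 3/31) + 252 = -183/31 + 252 = 7629/31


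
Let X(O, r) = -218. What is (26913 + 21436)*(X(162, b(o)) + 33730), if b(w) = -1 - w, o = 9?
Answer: 1620271688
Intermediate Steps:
(26913 + 21436)*(X(162, b(o)) + 33730) = (26913 + 21436)*(-218 + 33730) = 48349*33512 = 1620271688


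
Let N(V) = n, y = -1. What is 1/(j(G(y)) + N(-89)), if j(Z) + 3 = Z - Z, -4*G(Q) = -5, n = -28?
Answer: -1/31 ≈ -0.032258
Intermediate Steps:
G(Q) = 5/4 (G(Q) = -¼*(-5) = 5/4)
N(V) = -28
j(Z) = -3 (j(Z) = -3 + (Z - Z) = -3 + 0 = -3)
1/(j(G(y)) + N(-89)) = 1/(-3 - 28) = 1/(-31) = -1/31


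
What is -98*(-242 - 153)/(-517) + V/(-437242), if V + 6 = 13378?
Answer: -8466275572/113027057 ≈ -74.905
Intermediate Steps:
V = 13372 (V = -6 + 13378 = 13372)
-98*(-242 - 153)/(-517) + V/(-437242) = -98*(-242 - 153)/(-517) + 13372/(-437242) = -98*(-395)*(-1/517) + 13372*(-1/437242) = 38710*(-1/517) - 6686/218621 = -38710/517 - 6686/218621 = -8466275572/113027057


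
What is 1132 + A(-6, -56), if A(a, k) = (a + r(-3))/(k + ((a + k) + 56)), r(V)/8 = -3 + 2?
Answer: 35099/31 ≈ 1132.2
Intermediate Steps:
r(V) = -8 (r(V) = 8*(-3 + 2) = 8*(-1) = -8)
A(a, k) = (-8 + a)/(56 + a + 2*k) (A(a, k) = (a - 8)/(k + ((a + k) + 56)) = (-8 + a)/(k + (56 + a + k)) = (-8 + a)/(56 + a + 2*k))
1132 + A(-6, -56) = 1132 + (-8 - 6)/(56 - 6 + 2*(-56)) = 1132 - 14/(56 - 6 - 112) = 1132 - 14/(-62) = 1132 - 1/62*(-14) = 1132 + 7/31 = 35099/31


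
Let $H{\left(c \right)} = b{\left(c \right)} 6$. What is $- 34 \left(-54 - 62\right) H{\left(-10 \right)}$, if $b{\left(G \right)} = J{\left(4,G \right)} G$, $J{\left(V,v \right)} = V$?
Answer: $-946560$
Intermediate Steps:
$b{\left(G \right)} = 4 G$
$H{\left(c \right)} = 24 c$ ($H{\left(c \right)} = 4 c 6 = 24 c$)
$- 34 \left(-54 - 62\right) H{\left(-10 \right)} = - 34 \left(-54 - 62\right) 24 \left(-10\right) = \left(-34\right) \left(-116\right) \left(-240\right) = 3944 \left(-240\right) = -946560$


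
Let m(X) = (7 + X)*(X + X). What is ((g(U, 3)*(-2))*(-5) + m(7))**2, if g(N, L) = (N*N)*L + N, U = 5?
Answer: 992016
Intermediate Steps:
g(N, L) = N + L*N**2 (g(N, L) = N**2*L + N = L*N**2 + N = N + L*N**2)
m(X) = 2*X*(7 + X) (m(X) = (7 + X)*(2*X) = 2*X*(7 + X))
((g(U, 3)*(-2))*(-5) + m(7))**2 = (((5*(1 + 3*5))*(-2))*(-5) + 2*7*(7 + 7))**2 = (((5*(1 + 15))*(-2))*(-5) + 2*7*14)**2 = (((5*16)*(-2))*(-5) + 196)**2 = ((80*(-2))*(-5) + 196)**2 = (-160*(-5) + 196)**2 = (800 + 196)**2 = 996**2 = 992016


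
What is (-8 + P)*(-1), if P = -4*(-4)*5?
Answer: -72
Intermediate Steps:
P = 80 (P = 16*5 = 80)
(-8 + P)*(-1) = (-8 + 80)*(-1) = 72*(-1) = -72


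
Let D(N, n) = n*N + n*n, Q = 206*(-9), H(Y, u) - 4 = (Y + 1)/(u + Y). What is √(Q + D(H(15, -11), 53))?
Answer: √1379 ≈ 37.135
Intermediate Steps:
H(Y, u) = 4 + (1 + Y)/(Y + u) (H(Y, u) = 4 + (Y + 1)/(u + Y) = 4 + (1 + Y)/(Y + u))
Q = -1854
D(N, n) = n² + N*n (D(N, n) = N*n + n² = n² + N*n)
√(Q + D(H(15, -11), 53)) = √(-1854 + 53*((1 + 4*(-11) + 5*15)/(15 - 11) + 53)) = √(-1854 + 53*((1 - 44 + 75)/4 + 53)) = √(-1854 + 53*((¼)*32 + 53)) = √(-1854 + 53*(8 + 53)) = √(-1854 + 53*61) = √(-1854 + 3233) = √1379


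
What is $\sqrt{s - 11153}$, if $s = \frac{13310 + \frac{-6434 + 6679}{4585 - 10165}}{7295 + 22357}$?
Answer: $\frac{i \sqrt{84810203035346355}}{2757636} \approx 105.61 i$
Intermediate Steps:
$s = \frac{14853911}{33091632}$ ($s = \frac{13310 + \frac{245}{-5580}}{29652} = \left(13310 + 245 \left(- \frac{1}{5580}\right)\right) \frac{1}{29652} = \left(13310 - \frac{49}{1116}\right) \frac{1}{29652} = \frac{14853911}{1116} \cdot \frac{1}{29652} = \frac{14853911}{33091632} \approx 0.44887$)
$\sqrt{s - 11153} = \sqrt{\frac{14853911}{33091632} - 11153} = \sqrt{- \frac{369056117785}{33091632}} = \frac{i \sqrt{84810203035346355}}{2757636}$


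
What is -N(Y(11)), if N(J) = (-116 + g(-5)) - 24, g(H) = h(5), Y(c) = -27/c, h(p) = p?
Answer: 135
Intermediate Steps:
g(H) = 5
N(J) = -135 (N(J) = (-116 + 5) - 24 = -111 - 24 = -135)
-N(Y(11)) = -1*(-135) = 135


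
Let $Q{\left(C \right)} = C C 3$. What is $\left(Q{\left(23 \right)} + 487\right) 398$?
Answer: $825452$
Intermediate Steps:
$Q{\left(C \right)} = 3 C^{2}$ ($Q{\left(C \right)} = C^{2} \cdot 3 = 3 C^{2}$)
$\left(Q{\left(23 \right)} + 487\right) 398 = \left(3 \cdot 23^{2} + 487\right) 398 = \left(3 \cdot 529 + 487\right) 398 = \left(1587 + 487\right) 398 = 2074 \cdot 398 = 825452$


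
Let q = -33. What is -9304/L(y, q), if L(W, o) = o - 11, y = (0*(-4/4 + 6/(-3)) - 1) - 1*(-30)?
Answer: 2326/11 ≈ 211.45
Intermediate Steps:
y = 29 (y = (0*(-4*¼ + 6*(-⅓)) - 1) + 30 = (0*(-1 - 2) - 1) + 30 = (0*(-3) - 1) + 30 = (0 - 1) + 30 = -1 + 30 = 29)
L(W, o) = -11 + o
-9304/L(y, q) = -9304/(-11 - 33) = -9304/(-44) = -9304*(-1/44) = 2326/11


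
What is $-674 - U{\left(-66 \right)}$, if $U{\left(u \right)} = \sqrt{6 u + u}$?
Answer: $-674 - i \sqrt{462} \approx -674.0 - 21.494 i$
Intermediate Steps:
$U{\left(u \right)} = \sqrt{7} \sqrt{u}$ ($U{\left(u \right)} = \sqrt{7 u} = \sqrt{7} \sqrt{u}$)
$-674 - U{\left(-66 \right)} = -674 - \sqrt{7} \sqrt{-66} = -674 - \sqrt{7} i \sqrt{66} = -674 - i \sqrt{462}$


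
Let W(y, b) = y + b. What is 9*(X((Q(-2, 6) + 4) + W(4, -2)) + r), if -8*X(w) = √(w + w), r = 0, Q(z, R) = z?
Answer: -9*√2/4 ≈ -3.1820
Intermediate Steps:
W(y, b) = b + y
X(w) = -√2*√w/8 (X(w) = -√(w + w)/8 = -√2*√w/8)
9*(X((Q(-2, 6) + 4) + W(4, -2)) + r) = 9*(-√2*√((-2 + 4) + (-2 + 4))/8 + 0) = 9*(-√2*√(2 + 2)/8 + 0) = 9*(-√2*√4/8 + 0) = 9*(-⅛*√2*2 + 0) = 9*(-√2/4 + 0) = 9*(-√2/4) = -9*√2/4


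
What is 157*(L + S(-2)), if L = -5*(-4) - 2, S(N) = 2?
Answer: 3140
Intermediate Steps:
L = 18 (L = 20 - 2 = 18)
157*(L + S(-2)) = 157*(18 + 2) = 157*20 = 3140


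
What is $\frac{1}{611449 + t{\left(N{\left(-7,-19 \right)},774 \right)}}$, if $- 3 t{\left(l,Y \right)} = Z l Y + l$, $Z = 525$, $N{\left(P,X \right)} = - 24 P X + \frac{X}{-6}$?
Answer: $\frac{18}{7785719765} \approx 2.3119 \cdot 10^{-9}$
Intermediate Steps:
$N{\left(P,X \right)} = - \frac{X}{6} - 24 P X$ ($N{\left(P,X \right)} = - 24 P X + X \left(- \frac{1}{6}\right) = - 24 P X - \frac{X}{6} = - \frac{X}{6} - 24 P X$)
$t{\left(l,Y \right)} = - \frac{l}{3} - 175 Y l$ ($t{\left(l,Y \right)} = - \frac{525 l Y + l}{3} = - \frac{525 Y l + l}{3} = - \frac{l + 525 Y l}{3} = - \frac{l}{3} - 175 Y l$)
$\frac{1}{611449 + t{\left(N{\left(-7,-19 \right)},774 \right)}} = \frac{1}{611449 - \frac{\left(- \frac{1}{6}\right) \left(-19\right) \left(1 + 144 \left(-7\right)\right) \left(1 + 525 \cdot 774\right)}{3}} = \frac{1}{611449 - \frac{\left(- \frac{1}{6}\right) \left(-19\right) \left(1 - 1008\right) \left(1 + 406350\right)}{3}} = \frac{1}{611449 - \frac{1}{3} \left(\left(- \frac{1}{6}\right) \left(-19\right) \left(-1007\right)\right) 406351} = \frac{1}{611449 - \left(- \frac{19133}{18}\right) 406351} = \frac{1}{611449 + \frac{7774713683}{18}} = \frac{1}{\frac{7785719765}{18}} = \frac{18}{7785719765}$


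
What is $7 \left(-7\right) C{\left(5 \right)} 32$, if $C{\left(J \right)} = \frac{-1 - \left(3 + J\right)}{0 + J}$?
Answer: $\frac{14112}{5} \approx 2822.4$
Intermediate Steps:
$C{\left(J \right)} = \frac{-4 - J}{J}$
$7 \left(-7\right) C{\left(5 \right)} 32 = 7 \left(-7\right) \frac{-4 - 5}{5} \cdot 32 = - 49 \frac{-4 - 5}{5} \cdot 32 = - 49 \cdot \frac{1}{5} \left(-9\right) 32 = \left(-49\right) \left(- \frac{9}{5}\right) 32 = \frac{441}{5} \cdot 32 = \frac{14112}{5}$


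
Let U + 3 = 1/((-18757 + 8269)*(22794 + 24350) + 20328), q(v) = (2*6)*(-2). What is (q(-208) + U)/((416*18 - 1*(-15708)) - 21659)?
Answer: -13349500489/759932675928 ≈ -0.017567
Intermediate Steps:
q(v) = -24 (q(v) = 12*(-2) = -24)
U = -1483277833/494425944 (U = -3 + 1/((-18757 + 8269)*(22794 + 24350) + 20328) = -3 + 1/(-10488*47144 + 20328) = -3 + 1/(-494446272 + 20328) = -3 + 1/(-494425944) = -3 - 1/494425944 = -1483277833/494425944 ≈ -3.0000)
(q(-208) + U)/((416*18 - 1*(-15708)) - 21659) = (-24 - 1483277833/494425944)/((416*18 - 1*(-15708)) - 21659) = -13349500489/(494425944*((7488 + 15708) - 21659)) = -13349500489/(494425944*(23196 - 21659)) = -13349500489/494425944/1537 = -13349500489/494425944*1/1537 = -13349500489/759932675928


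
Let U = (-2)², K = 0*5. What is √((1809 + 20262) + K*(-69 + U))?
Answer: √22071 ≈ 148.56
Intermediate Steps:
K = 0
U = 4
√((1809 + 20262) + K*(-69 + U)) = √((1809 + 20262) + 0*(-69 + 4)) = √(22071 + 0*(-65)) = √(22071 + 0) = √22071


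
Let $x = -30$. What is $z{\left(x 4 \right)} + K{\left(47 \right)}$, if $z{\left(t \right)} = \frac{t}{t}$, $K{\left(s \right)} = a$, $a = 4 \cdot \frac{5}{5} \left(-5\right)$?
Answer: $-19$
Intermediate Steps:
$a = -20$ ($a = 4 \cdot 5 \cdot \frac{1}{5} \left(-5\right) = 4 \cdot 1 \left(-5\right) = 4 \left(-5\right) = -20$)
$K{\left(s \right)} = -20$
$z{\left(t \right)} = 1$
$z{\left(x 4 \right)} + K{\left(47 \right)} = 1 - 20 = -19$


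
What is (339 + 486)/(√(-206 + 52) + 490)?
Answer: 28875/17161 - 825*I*√154/240254 ≈ 1.6826 - 0.042613*I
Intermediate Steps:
(339 + 486)/(√(-206 + 52) + 490) = 825/(√(-154) + 490) = 825/(I*√154 + 490) = 825/(490 + I*√154)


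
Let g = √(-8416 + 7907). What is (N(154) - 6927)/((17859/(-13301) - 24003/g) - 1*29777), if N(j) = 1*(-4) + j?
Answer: 18172905918781738248/79954226910480604673 + 28778728210862931*I*√509/79954226910480604673 ≈ 0.22729 + 0.0081206*I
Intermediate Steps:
g = I*√509 (g = √(-509) = I*√509 ≈ 22.561*I)
N(j) = -4 + j
(N(154) - 6927)/((17859/(-13301) - 24003/g) - 1*29777) = ((-4 + 154) - 6927)/((17859/(-13301) - 24003*(-I*√509/509)) - 1*29777) = (150 - 6927)/((17859*(-1/13301) - (-24003)*I*√509/509) - 29777) = -6777/((-17859/13301 + 24003*I*√509/509) - 29777) = -6777/(-396081736/13301 + 24003*I*√509/509)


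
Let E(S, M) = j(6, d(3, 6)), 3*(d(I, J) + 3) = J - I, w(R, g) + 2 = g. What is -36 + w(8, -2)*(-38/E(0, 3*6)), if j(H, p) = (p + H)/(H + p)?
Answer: 116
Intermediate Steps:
w(R, g) = -2 + g
d(I, J) = -3 - I/3 + J/3 (d(I, J) = -3 + (J - I)/3 = -3 + (-I/3 + J/3) = -3 - I/3 + J/3)
j(H, p) = 1 (j(H, p) = (H + p)/(H + p) = 1)
E(S, M) = 1
-36 + w(8, -2)*(-38/E(0, 3*6)) = -36 + (-2 - 2)*(-38/1) = -36 - (-152) = -36 - 4*(-38) = -36 + 152 = 116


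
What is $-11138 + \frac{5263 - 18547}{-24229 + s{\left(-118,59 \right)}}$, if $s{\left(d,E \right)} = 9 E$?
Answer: $- \frac{3218720}{289} \approx -11137.0$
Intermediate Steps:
$-11138 + \frac{5263 - 18547}{-24229 + s{\left(-118,59 \right)}} = -11138 + \frac{5263 - 18547}{-24229 + 9 \cdot 59} = -11138 - \frac{13284}{-24229 + 531} = -11138 - \frac{13284}{-23698} = -11138 - - \frac{162}{289} = -11138 + \frac{162}{289} = - \frac{3218720}{289}$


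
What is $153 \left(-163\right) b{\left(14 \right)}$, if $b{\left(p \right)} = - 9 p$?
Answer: $3142314$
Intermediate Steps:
$153 \left(-163\right) b{\left(14 \right)} = 153 \left(-163\right) \left(\left(-9\right) 14\right) = \left(-24939\right) \left(-126\right) = 3142314$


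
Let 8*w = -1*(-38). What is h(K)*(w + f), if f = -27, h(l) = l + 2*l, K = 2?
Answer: -267/2 ≈ -133.50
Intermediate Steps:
h(l) = 3*l
w = 19/4 (w = (-1*(-38))/8 = (1/8)*38 = 19/4 ≈ 4.7500)
h(K)*(w + f) = (3*2)*(19/4 - 27) = 6*(-89/4) = -267/2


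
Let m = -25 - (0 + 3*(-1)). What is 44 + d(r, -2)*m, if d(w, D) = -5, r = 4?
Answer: 154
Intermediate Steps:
m = -22 (m = -25 - (0 - 3) = -25 - 1*(-3) = -25 + 3 = -22)
44 + d(r, -2)*m = 44 - 5*(-22) = 44 + 110 = 154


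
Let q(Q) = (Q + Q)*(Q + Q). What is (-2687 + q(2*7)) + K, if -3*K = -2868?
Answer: -947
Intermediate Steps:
q(Q) = 4*Q**2 (q(Q) = (2*Q)*(2*Q) = 4*Q**2)
K = 956 (K = -1/3*(-2868) = 956)
(-2687 + q(2*7)) + K = (-2687 + 4*(2*7)**2) + 956 = (-2687 + 4*14**2) + 956 = (-2687 + 4*196) + 956 = (-2687 + 784) + 956 = -1903 + 956 = -947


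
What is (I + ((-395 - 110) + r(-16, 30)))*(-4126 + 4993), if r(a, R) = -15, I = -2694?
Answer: -2786538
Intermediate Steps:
(I + ((-395 - 110) + r(-16, 30)))*(-4126 + 4993) = (-2694 + ((-395 - 110) - 15))*(-4126 + 4993) = (-2694 + (-505 - 15))*867 = (-2694 - 520)*867 = -3214*867 = -2786538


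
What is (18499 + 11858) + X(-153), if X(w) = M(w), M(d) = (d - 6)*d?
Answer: 54684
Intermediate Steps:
M(d) = d*(-6 + d) (M(d) = (-6 + d)*d = d*(-6 + d))
X(w) = w*(-6 + w)
(18499 + 11858) + X(-153) = (18499 + 11858) - 153*(-6 - 153) = 30357 - 153*(-159) = 30357 + 24327 = 54684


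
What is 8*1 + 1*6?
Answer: 14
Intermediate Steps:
8*1 + 1*6 = 8 + 6 = 14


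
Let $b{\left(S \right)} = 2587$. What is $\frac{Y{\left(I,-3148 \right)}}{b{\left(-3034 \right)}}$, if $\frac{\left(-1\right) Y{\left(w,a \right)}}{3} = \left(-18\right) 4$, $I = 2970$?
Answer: $\frac{216}{2587} \approx 0.083494$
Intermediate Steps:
$Y{\left(w,a \right)} = 216$ ($Y{\left(w,a \right)} = - 3 \left(\left(-18\right) 4\right) = \left(-3\right) \left(-72\right) = 216$)
$\frac{Y{\left(I,-3148 \right)}}{b{\left(-3034 \right)}} = \frac{216}{2587}$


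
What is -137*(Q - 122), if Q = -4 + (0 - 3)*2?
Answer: 18084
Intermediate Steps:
Q = -10 (Q = -4 - 3*2 = -4 - 6 = -10)
-137*(Q - 122) = -137*(-10 - 122) = -137*(-132) = 18084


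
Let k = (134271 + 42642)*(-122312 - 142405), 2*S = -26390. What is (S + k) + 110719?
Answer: -46831781097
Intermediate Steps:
S = -13195 (S = (1/2)*(-26390) = -13195)
k = -46831878621 (k = 176913*(-264717) = -46831878621)
(S + k) + 110719 = (-13195 - 46831878621) + 110719 = -46831891816 + 110719 = -46831781097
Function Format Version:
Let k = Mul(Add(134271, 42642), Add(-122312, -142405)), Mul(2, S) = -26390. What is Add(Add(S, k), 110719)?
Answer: -46831781097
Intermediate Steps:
S = -13195 (S = Mul(Rational(1, 2), -26390) = -13195)
k = -46831878621 (k = Mul(176913, -264717) = -46831878621)
Add(Add(S, k), 110719) = Add(Add(-13195, -46831878621), 110719) = Add(-46831891816, 110719) = -46831781097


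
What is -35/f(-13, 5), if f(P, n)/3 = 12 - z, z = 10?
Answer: -35/6 ≈ -5.8333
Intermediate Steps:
f(P, n) = 6 (f(P, n) = 3*(12 - 1*10) = 3*(12 - 10) = 3*2 = 6)
-35/f(-13, 5) = -35/6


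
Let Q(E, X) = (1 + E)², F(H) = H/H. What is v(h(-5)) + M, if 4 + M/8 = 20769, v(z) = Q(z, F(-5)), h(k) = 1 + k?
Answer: 166129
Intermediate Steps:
F(H) = 1
v(z) = (1 + z)²
M = 166120 (M = -32 + 8*20769 = -32 + 166152 = 166120)
v(h(-5)) + M = (1 + (1 - 5))² + 166120 = (1 - 4)² + 166120 = (-3)² + 166120 = 9 + 166120 = 166129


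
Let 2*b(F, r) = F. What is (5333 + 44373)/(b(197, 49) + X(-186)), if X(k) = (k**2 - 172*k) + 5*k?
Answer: 99412/131513 ≈ 0.75591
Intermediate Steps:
X(k) = k**2 - 167*k
b(F, r) = F/2
(5333 + 44373)/(b(197, 49) + X(-186)) = (5333 + 44373)/((1/2)*197 - 186*(-167 - 186)) = 49706/(197/2 - 186*(-353)) = 49706/(197/2 + 65658) = 49706/(131513/2) = 49706*(2/131513) = 99412/131513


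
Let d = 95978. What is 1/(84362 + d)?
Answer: 1/180340 ≈ 5.5451e-6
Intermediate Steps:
1/(84362 + d) = 1/(84362 + 95978) = 1/180340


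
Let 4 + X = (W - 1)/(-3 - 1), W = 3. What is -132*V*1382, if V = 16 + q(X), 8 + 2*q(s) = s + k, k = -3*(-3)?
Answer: -2599542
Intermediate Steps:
k = 9
X = -9/2 (X = -4 + (3 - 1)/(-3 - 1) = -4 + 2/(-4) = -4 + 2*(-¼) = -4 - ½ = -9/2 ≈ -4.5000)
q(s) = ½ + s/2 (q(s) = -4 + (s + 9)/2 = -4 + (9 + s)/2 = -4 + (9/2 + s/2) = ½ + s/2)
V = 57/4 (V = 16 + (½ + (½)*(-9/2)) = 16 + (½ - 9/4) = 16 - 7/4 = 57/4 ≈ 14.250)
-132*V*1382 = -1881*1382 = -132*39387/2 = -2599542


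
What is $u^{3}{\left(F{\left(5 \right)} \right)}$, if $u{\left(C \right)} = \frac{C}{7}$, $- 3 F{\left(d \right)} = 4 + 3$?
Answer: $- \frac{1}{27} \approx -0.037037$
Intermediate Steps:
$F{\left(d \right)} = - \frac{7}{3}$ ($F{\left(d \right)} = - \frac{4 + 3}{3} = \left(- \frac{1}{3}\right) 7 = - \frac{7}{3}$)
$u{\left(C \right)} = \frac{C}{7}$ ($u{\left(C \right)} = C \frac{1}{7} = \frac{C}{7}$)
$u^{3}{\left(F{\left(5 \right)} \right)} = \left(\frac{1}{7} \left(- \frac{7}{3}\right)\right)^{3} = \left(- \frac{1}{3}\right)^{3} = - \frac{1}{27}$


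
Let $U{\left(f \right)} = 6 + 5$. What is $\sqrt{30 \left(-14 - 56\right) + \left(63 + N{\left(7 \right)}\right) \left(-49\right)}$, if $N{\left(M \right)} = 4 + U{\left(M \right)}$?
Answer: $3 i \sqrt{658} \approx 76.955 i$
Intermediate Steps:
$U{\left(f \right)} = 11$
$N{\left(M \right)} = 15$ ($N{\left(M \right)} = 4 + 11 = 15$)
$\sqrt{30 \left(-14 - 56\right) + \left(63 + N{\left(7 \right)}\right) \left(-49\right)} = \sqrt{30 \left(-14 - 56\right) + \left(63 + 15\right) \left(-49\right)} = \sqrt{30 \left(-14 - 56\right) + 78 \left(-49\right)} = \sqrt{30 \left(-70\right) - 3822} = \sqrt{-2100 - 3822} = \sqrt{-5922} = 3 i \sqrt{658}$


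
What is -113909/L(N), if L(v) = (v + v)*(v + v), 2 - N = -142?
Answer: -113909/82944 ≈ -1.3733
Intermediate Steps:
N = 144 (N = 2 - 1*(-142) = 2 + 142 = 144)
L(v) = 4*v² (L(v) = (2*v)*(2*v) = 4*v²)
-113909/L(N) = -113909/(4*144²) = -113909/(4*20736) = -113909/82944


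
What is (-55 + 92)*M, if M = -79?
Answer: -2923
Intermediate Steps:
(-55 + 92)*M = (-55 + 92)*(-79) = 37*(-79) = -2923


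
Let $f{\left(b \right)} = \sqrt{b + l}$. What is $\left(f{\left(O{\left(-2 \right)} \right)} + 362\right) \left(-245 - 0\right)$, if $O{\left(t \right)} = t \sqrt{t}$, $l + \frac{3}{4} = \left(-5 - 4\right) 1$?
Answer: $-88690 - \frac{245 \sqrt{-39 - 8 i \sqrt{2}}}{2} \approx -88800.0 + 772.86 i$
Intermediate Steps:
$l = - \frac{39}{4}$ ($l = - \frac{3}{4} + \left(-5 - 4\right) 1 = - \frac{3}{4} - 9 = - \frac{39}{4} \approx -9.75$)
$O{\left(t \right)} = t^{\frac{3}{2}}$
$f{\left(b \right)} = \sqrt{- \frac{39}{4} + b}$ ($f{\left(b \right)} = \sqrt{b - \frac{39}{4}} = \sqrt{- \frac{39}{4} + b}$)
$\left(f{\left(O{\left(-2 \right)} \right)} + 362\right) \left(-245 - 0\right) = \left(\frac{\sqrt{-39 + 4 \left(-2\right)^{\frac{3}{2}}}}{2} + 362\right) \left(-245 - 0\right) = \left(\frac{\sqrt{-39 + 4 \left(- 2 i \sqrt{2}\right)}}{2} + 362\right) \left(-245 + 0\right) = \left(\frac{\sqrt{-39 - 8 i \sqrt{2}}}{2} + 362\right) \left(-245\right) = \left(362 + \frac{\sqrt{-39 - 8 i \sqrt{2}}}{2}\right) \left(-245\right) = -88690 - \frac{245 \sqrt{-39 - 8 i \sqrt{2}}}{2}$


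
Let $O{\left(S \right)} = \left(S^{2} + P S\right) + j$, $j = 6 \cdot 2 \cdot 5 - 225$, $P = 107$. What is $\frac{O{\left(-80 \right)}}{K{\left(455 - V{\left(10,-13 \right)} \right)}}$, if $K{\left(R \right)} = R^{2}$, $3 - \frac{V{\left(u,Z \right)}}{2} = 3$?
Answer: $- \frac{93}{8281} \approx -0.011231$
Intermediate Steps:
$j = -165$ ($j = 12 \cdot 5 - 225 = 60 - 225 = -165$)
$V{\left(u,Z \right)} = 0$ ($V{\left(u,Z \right)} = 6 - 6 = 0$)
$O{\left(S \right)} = -165 + S^{2} + 107 S$ ($O{\left(S \right)} = \left(S^{2} + 107 S\right) - 165 = -165 + S^{2} + 107 S$)
$\frac{O{\left(-80 \right)}}{K{\left(455 - V{\left(10,-13 \right)} \right)}} = \frac{-165 + \left(-80\right)^{2} + 107 \left(-80\right)}{\left(455 - 0\right)^{2}} = \frac{-165 + 6400 - 8560}{\left(455 + 0\right)^{2}} = - \frac{2325}{455^{2}} = - \frac{2325}{207025} = \left(-2325\right) \frac{1}{207025} = - \frac{93}{8281}$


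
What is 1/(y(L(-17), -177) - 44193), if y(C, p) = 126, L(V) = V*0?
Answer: -1/44067 ≈ -2.2693e-5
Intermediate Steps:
L(V) = 0
1/(y(L(-17), -177) - 44193) = 1/(126 - 44193) = 1/(-44067) = -1/44067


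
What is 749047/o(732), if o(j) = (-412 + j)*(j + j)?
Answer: 749047/468480 ≈ 1.5989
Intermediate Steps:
o(j) = 2*j*(-412 + j) (o(j) = (-412 + j)*(2*j) = 2*j*(-412 + j))
749047/o(732) = 749047/((2*732*(-412 + 732))) = 749047/((2*732*320)) = 749047/468480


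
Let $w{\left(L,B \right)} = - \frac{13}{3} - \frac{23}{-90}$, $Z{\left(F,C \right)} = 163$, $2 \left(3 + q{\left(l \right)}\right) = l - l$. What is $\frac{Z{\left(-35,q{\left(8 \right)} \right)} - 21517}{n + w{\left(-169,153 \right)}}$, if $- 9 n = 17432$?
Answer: $\frac{640620}{58229} \approx 11.002$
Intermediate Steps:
$n = - \frac{17432}{9}$ ($n = \left(- \frac{1}{9}\right) 17432 = - \frac{17432}{9} \approx -1936.9$)
$q{\left(l \right)} = -3$ ($q{\left(l \right)} = -3 + \frac{l - l}{2} = -3 + \frac{1}{2} \cdot 0 = -3 + 0 = -3$)
$w{\left(L,B \right)} = - \frac{367}{90}$ ($w{\left(L,B \right)} = \left(-13\right) \frac{1}{3} - - \frac{23}{90} = - \frac{13}{3} + \frac{23}{90} = - \frac{367}{90}$)
$\frac{Z{\left(-35,q{\left(8 \right)} \right)} - 21517}{n + w{\left(-169,153 \right)}} = \frac{163 - 21517}{- \frac{17432}{9} - \frac{367}{90}} = - \frac{21354}{- \frac{58229}{30}} = \left(-21354\right) \left(- \frac{30}{58229}\right) = \frac{640620}{58229}$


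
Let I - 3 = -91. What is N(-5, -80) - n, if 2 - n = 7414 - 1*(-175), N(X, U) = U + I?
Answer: 7419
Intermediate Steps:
I = -88 (I = 3 - 91 = -88)
N(X, U) = -88 + U (N(X, U) = U - 88 = -88 + U)
n = -7587 (n = 2 - (7414 - 1*(-175)) = 2 - (7414 + 175) = 2 - 1*7589 = 2 - 7589 = -7587)
N(-5, -80) - n = (-88 - 80) - 1*(-7587) = -168 + 7587 = 7419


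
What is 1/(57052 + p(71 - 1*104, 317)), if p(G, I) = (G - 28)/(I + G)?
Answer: 284/16202707 ≈ 1.7528e-5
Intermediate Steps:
p(G, I) = (-28 + G)/(G + I)
1/(57052 + p(71 - 1*104, 317)) = 1/(57052 + (-28 + (71 - 1*104))/((71 - 1*104) + 317)) = 1/(57052 + (-28 + (71 - 104))/((71 - 104) + 317)) = 1/(57052 + (-28 - 33)/(-33 + 317)) = 1/(57052 - 61/284) = 1/(16202707/284) = 284/16202707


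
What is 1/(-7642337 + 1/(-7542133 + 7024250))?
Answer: -517883/3957836412572 ≈ -1.3085e-7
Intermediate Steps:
1/(-7642337 + 1/(-7542133 + 7024250)) = 1/(-7642337 + 1/(-517883)) = 1/(-7642337 - 1/517883) = 1/(-3957836412572/517883) = -517883/3957836412572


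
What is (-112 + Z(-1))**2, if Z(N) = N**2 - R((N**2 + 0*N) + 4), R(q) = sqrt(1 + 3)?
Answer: 12769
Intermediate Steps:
R(q) = 2 (R(q) = sqrt(4) = 2)
Z(N) = -2 + N**2 (Z(N) = N**2 - 1*2 = N**2 - 2 = -2 + N**2)
(-112 + Z(-1))**2 = (-112 + (-2 + (-1)**2))**2 = (-112 + (-2 + 1))**2 = (-112 - 1)**2 = (-113)**2 = 12769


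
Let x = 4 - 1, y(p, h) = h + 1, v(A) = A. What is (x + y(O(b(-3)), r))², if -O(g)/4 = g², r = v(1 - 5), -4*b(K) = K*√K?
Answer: 0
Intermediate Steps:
b(K) = -K^(3/2)/4 (b(K) = -K*√K/4 = -K^(3/2)/4)
r = -4 (r = 1 - 5 = -4)
O(g) = -4*g²
y(p, h) = 1 + h
x = 3
(x + y(O(b(-3)), r))² = (3 + (1 - 4))² = (3 - 3)² = 0² = 0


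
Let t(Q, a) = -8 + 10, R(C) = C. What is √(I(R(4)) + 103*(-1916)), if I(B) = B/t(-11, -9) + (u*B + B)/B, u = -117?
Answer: I*√197462 ≈ 444.37*I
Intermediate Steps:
t(Q, a) = 2
I(B) = -116 + B/2 (I(B) = B/2 + (-117*B + B)/B = B*(½) + (-116*B)/B = B/2 - 116 = -116 + B/2)
√(I(R(4)) + 103*(-1916)) = √((-116 + (½)*4) + 103*(-1916)) = √((-116 + 2) - 197348) = √(-114 - 197348) = √(-197462) = I*√197462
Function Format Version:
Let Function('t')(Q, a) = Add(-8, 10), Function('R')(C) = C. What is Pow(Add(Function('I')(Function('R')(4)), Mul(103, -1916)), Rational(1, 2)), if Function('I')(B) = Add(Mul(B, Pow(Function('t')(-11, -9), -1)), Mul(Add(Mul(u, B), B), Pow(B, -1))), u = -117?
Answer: Mul(I, Pow(197462, Rational(1, 2))) ≈ Mul(444.37, I)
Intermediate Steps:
Function('t')(Q, a) = 2
Function('I')(B) = Add(-116, Mul(Rational(1, 2), B)) (Function('I')(B) = Add(Mul(B, Pow(2, -1)), Mul(Add(Mul(-117, B), B), Pow(B, -1))) = Add(Mul(B, Rational(1, 2)), Mul(Mul(-116, B), Pow(B, -1))) = Add(Mul(Rational(1, 2), B), -116) = Add(-116, Mul(Rational(1, 2), B)))
Pow(Add(Function('I')(Function('R')(4)), Mul(103, -1916)), Rational(1, 2)) = Pow(Add(Add(-116, Mul(Rational(1, 2), 4)), Mul(103, -1916)), Rational(1, 2)) = Pow(Add(Add(-116, 2), -197348), Rational(1, 2)) = Pow(Add(-114, -197348), Rational(1, 2)) = Pow(-197462, Rational(1, 2)) = Mul(I, Pow(197462, Rational(1, 2)))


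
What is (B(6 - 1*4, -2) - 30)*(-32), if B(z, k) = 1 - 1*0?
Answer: 928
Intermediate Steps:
B(z, k) = 1 (B(z, k) = 1 + 0 = 1)
(B(6 - 1*4, -2) - 30)*(-32) = (1 - 30)*(-32) = -29*(-32) = 928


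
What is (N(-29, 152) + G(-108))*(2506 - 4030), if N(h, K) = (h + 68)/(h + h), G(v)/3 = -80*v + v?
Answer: -1131211098/29 ≈ -3.9007e+7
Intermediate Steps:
G(v) = -237*v (G(v) = 3*(-80*v + v) = 3*(-79*v) = -237*v)
N(h, K) = (68 + h)/(2*h) (N(h, K) = (68 + h)/((2*h)) = (68 + h)*(1/(2*h)) = (68 + h)/(2*h))
(N(-29, 152) + G(-108))*(2506 - 4030) = ((½)*(68 - 29)/(-29) - 237*(-108))*(2506 - 4030) = ((½)*(-1/29)*39 + 25596)*(-1524) = (-39/58 + 25596)*(-1524) = (1484529/58)*(-1524) = -1131211098/29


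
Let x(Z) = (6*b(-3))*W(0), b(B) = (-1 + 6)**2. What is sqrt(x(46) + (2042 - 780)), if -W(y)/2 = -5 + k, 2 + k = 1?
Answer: sqrt(3062) ≈ 55.335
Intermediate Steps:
k = -1 (k = -2 + 1 = -1)
W(y) = 12 (W(y) = -2*(-5 - 1) = -2*(-6) = 12)
b(B) = 25 (b(B) = 5**2 = 25)
x(Z) = 1800 (x(Z) = (6*25)*12 = 150*12 = 1800)
sqrt(x(46) + (2042 - 780)) = sqrt(1800 + (2042 - 780)) = sqrt(1800 + 1262) = sqrt(3062)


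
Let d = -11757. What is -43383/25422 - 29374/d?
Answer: 78897299/99628818 ≈ 0.79191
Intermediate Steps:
-43383/25422 - 29374/d = -43383/25422 - 29374/(-11757) = -43383*1/25422 - 29374*(-1/11757) = -14461/8474 + 29374/11757 = 78897299/99628818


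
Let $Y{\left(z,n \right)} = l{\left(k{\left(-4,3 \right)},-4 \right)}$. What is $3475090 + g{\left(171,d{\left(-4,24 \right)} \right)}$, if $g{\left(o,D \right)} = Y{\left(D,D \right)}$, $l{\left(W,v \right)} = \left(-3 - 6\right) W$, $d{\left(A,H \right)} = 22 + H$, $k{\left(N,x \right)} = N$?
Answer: $3475126$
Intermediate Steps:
$l{\left(W,v \right)} = - 9 W$ ($l{\left(W,v \right)} = \left(-3 - 6\right) W = - 9 W$)
$Y{\left(z,n \right)} = 36$ ($Y{\left(z,n \right)} = \left(-9\right) \left(-4\right) = 36$)
$g{\left(o,D \right)} = 36$
$3475090 + g{\left(171,d{\left(-4,24 \right)} \right)} = 3475090 + 36 = 3475126$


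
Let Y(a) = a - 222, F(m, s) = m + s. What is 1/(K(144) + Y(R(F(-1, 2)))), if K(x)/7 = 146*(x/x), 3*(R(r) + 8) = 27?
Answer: 1/801 ≈ 0.0012484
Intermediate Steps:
R(r) = 1 (R(r) = -8 + (⅓)*27 = -8 + 9 = 1)
K(x) = 1022 (K(x) = 7*(146*(x/x)) = 7*(146*1) = 7*146 = 1022)
Y(a) = -222 + a
1/(K(144) + Y(R(F(-1, 2)))) = 1/(1022 + (-222 + 1)) = 1/(1022 - 221) = 1/801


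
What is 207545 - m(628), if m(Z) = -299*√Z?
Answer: 207545 + 598*√157 ≈ 2.1504e+5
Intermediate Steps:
207545 - m(628) = 207545 - (-299)*√628 = 207545 - (-299)*2*√157 = 207545 - (-598)*√157 = 207545 + 598*√157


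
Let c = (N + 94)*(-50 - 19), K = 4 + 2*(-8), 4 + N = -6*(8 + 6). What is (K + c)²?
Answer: 181476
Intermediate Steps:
N = -88 (N = -4 - 6*(8 + 6) = -4 - 6*14 = -4 - 84 = -88)
K = -12 (K = 4 - 16 = -12)
c = -414 (c = (-88 + 94)*(-50 - 19) = 6*(-69) = -414)
(K + c)² = (-12 - 414)² = (-426)² = 181476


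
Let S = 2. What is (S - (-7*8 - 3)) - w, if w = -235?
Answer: 296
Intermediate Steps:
(S - (-7*8 - 3)) - w = (2 - (-7*8 - 3)) - 1*(-235) = (2 - (-56 - 3)) + 235 = (2 - 1*(-59)) + 235 = (2 + 59) + 235 = 61 + 235 = 296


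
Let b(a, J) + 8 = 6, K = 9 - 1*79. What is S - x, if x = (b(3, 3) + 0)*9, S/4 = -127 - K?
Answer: -210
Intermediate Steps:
K = -70 (K = 9 - 79 = -70)
S = -228 (S = 4*(-127 - 1*(-70)) = 4*(-127 + 70) = 4*(-57) = -228)
b(a, J) = -2 (b(a, J) = -8 + 6 = -2)
x = -18 (x = (-2 + 0)*9 = -2*9 = -18)
S - x = -228 - 1*(-18) = -228 + 18 = -210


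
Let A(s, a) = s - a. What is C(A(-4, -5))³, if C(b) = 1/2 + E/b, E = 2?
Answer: 125/8 ≈ 15.625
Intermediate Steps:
C(b) = ½ + 2/b (C(b) = 1/2 + 2/b = 1*(½) + 2/b = ½ + 2/b)
C(A(-4, -5))³ = ((4 + (-4 - 1*(-5)))/(2*(-4 - 1*(-5))))³ = ((4 + (-4 + 5))/(2*(-4 + 5)))³ = ((½)*(4 + 1)/1)³ = ((½)*1*5)³ = (5/2)³ = 125/8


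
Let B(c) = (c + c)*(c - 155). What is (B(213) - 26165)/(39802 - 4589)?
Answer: -1457/35213 ≈ -0.041377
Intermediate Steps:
B(c) = 2*c*(-155 + c) (B(c) = (2*c)*(-155 + c) = 2*c*(-155 + c))
(B(213) - 26165)/(39802 - 4589) = (2*213*(-155 + 213) - 26165)/(39802 - 4589) = (2*213*58 - 26165)/35213 = (24708 - 26165)*(1/35213) = -1457*1/35213 = -1457/35213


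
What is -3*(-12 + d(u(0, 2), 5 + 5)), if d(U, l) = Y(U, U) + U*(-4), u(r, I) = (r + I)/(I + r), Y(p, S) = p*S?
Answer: 45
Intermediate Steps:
Y(p, S) = S*p
u(r, I) = 1 (u(r, I) = (I + r)/(I + r) = 1)
d(U, l) = U² - 4*U (d(U, l) = U*U + U*(-4) = U² - 4*U)
-3*(-12 + d(u(0, 2), 5 + 5)) = -3*(-12 + 1*(-4 + 1)) = -3*(-12 + 1*(-3)) = -3*(-12 - 3) = -3*(-15) = 45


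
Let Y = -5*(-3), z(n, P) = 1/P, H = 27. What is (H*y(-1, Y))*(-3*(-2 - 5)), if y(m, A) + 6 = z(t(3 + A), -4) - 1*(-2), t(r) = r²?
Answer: -9639/4 ≈ -2409.8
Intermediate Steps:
Y = 15
y(m, A) = -17/4 (y(m, A) = -6 + (1/(-4) - 1*(-2)) = -6 + (-¼ + 2) = -6 + 7/4 = -17/4)
(H*y(-1, Y))*(-3*(-2 - 5)) = (27*(-17/4))*(-3*(-2 - 5)) = -(-1377)*(-7)/4 = -459/4*21 = -9639/4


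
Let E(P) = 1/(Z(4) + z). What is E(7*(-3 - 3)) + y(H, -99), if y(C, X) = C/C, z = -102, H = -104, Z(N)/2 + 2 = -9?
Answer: 123/124 ≈ 0.99194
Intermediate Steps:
Z(N) = -22 (Z(N) = -4 + 2*(-9) = -4 - 18 = -22)
y(C, X) = 1
E(P) = -1/124 (E(P) = 1/(-22 - 102) = 1/(-124) = -1/124)
E(7*(-3 - 3)) + y(H, -99) = -1/124 + 1 = 123/124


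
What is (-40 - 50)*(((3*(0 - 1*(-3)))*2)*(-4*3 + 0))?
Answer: 19440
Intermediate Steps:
(-40 - 50)*(((3*(0 - 1*(-3)))*2)*(-4*3 + 0)) = -90*(3*(0 + 3))*2*(-12 + 0) = -90*(3*3)*2*(-12) = -90*9*2*(-12) = -1620*(-12) = -90*(-216) = 19440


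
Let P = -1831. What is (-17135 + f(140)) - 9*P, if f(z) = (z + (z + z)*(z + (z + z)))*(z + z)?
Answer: 32966544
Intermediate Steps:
f(z) = 2*z*(z + 6*z**2) (f(z) = (z + (2*z)*(z + 2*z))*(2*z) = (z + (2*z)*(3*z))*(2*z) = (z + 6*z**2)*(2*z) = 2*z*(z + 6*z**2))
(-17135 + f(140)) - 9*P = (-17135 + 140**2*(2 + 12*140)) - 9*(-1831) = (-17135 + 19600*(2 + 1680)) + 16479 = (-17135 + 19600*1682) + 16479 = (-17135 + 32967200) + 16479 = 32950065 + 16479 = 32966544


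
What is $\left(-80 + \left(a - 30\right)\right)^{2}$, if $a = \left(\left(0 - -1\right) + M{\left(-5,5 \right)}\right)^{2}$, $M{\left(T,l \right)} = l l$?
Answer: $320356$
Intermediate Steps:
$M{\left(T,l \right)} = l^{2}$
$a = 676$ ($a = \left(\left(0 - -1\right) + 5^{2}\right)^{2} = \left(\left(0 + 1\right) + 25\right)^{2} = \left(1 + 25\right)^{2} = 26^{2} = 676$)
$\left(-80 + \left(a - 30\right)\right)^{2} = \left(-80 + \left(676 - 30\right)\right)^{2} = \left(-80 + 646\right)^{2} = 566^{2} = 320356$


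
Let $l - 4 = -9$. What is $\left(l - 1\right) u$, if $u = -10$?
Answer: $60$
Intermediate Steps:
$l = -5$ ($l = 4 - 9 = -5$)
$\left(l - 1\right) u = \left(-5 - 1\right) \left(-10\right) = \left(-6\right) \left(-10\right) = 60$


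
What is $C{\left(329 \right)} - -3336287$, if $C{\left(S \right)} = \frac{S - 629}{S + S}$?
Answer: $\frac{1097638273}{329} \approx 3.3363 \cdot 10^{6}$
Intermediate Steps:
$C{\left(S \right)} = \frac{-629 + S}{2 S}$
$C{\left(329 \right)} - -3336287 = \frac{-629 + 329}{2 \cdot 329} - -3336287 = \frac{1}{2} \cdot \frac{1}{329} \left(-300\right) + 3336287 = - \frac{150}{329} + 3336287 = \frac{1097638273}{329}$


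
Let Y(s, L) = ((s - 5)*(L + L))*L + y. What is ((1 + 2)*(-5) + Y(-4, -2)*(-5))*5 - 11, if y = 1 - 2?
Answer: 1739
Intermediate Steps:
y = -1
Y(s, L) = -1 + 2*L²*(-5 + s) (Y(s, L) = ((s - 5)*(L + L))*L - 1 = ((-5 + s)*(2*L))*L - 1 = (2*L*(-5 + s))*L - 1 = 2*L²*(-5 + s) - 1 = -1 + 2*L²*(-5 + s))
((1 + 2)*(-5) + Y(-4, -2)*(-5))*5 - 11 = ((1 + 2)*(-5) + (-1 - 10*(-2)² + 2*(-4)*(-2)²)*(-5))*5 - 11 = (3*(-5) + (-1 - 10*4 + 2*(-4)*4)*(-5))*5 - 11 = (-15 + (-1 - 40 - 32)*(-5))*5 - 11 = (-15 - 73*(-5))*5 - 11 = (-15 + 365)*5 - 11 = 350*5 - 11 = 1750 - 11 = 1739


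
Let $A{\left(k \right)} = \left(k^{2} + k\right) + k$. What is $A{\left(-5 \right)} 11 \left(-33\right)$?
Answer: $-5445$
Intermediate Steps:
$A{\left(k \right)} = k^{2} + 2 k$ ($A{\left(k \right)} = \left(k + k^{2}\right) + k = k^{2} + 2 k$)
$A{\left(-5 \right)} 11 \left(-33\right) = - 5 \left(2 - 5\right) 11 \left(-33\right) = \left(-5\right) \left(-3\right) 11 \left(-33\right) = 15 \cdot 11 \left(-33\right) = 165 \left(-33\right) = -5445$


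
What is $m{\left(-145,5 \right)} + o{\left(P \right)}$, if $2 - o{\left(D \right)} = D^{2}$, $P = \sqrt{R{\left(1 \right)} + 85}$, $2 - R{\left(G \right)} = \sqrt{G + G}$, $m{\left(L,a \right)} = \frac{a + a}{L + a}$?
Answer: $- \frac{1191}{14} + \sqrt{2} \approx -83.657$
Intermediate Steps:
$m{\left(L,a \right)} = \frac{2 a}{L + a}$
$R{\left(G \right)} = 2 - \sqrt{2} \sqrt{G}$ ($R{\left(G \right)} = 2 - \sqrt{G + G} = 2 - \sqrt{2 G} = 2 - \sqrt{2} \sqrt{G}$)
$P = \sqrt{87 - \sqrt{2}}$ ($P = \sqrt{\left(2 - \sqrt{2} \sqrt{1}\right) + 85} = \sqrt{\left(2 - \sqrt{2} \cdot 1\right) + 85} = \sqrt{\left(2 - \sqrt{2}\right) + 85} = \sqrt{87 - \sqrt{2}} \approx 9.2513$)
$o{\left(D \right)} = 2 - D^{2}$
$m{\left(-145,5 \right)} + o{\left(P \right)} = 2 \cdot 5 \frac{1}{-145 + 5} + \left(2 - \left(\sqrt{87 - \sqrt{2}}\right)^{2}\right) = 2 \cdot 5 \frac{1}{-140} - \left(85 - \sqrt{2}\right) = 2 \cdot 5 \left(- \frac{1}{140}\right) + \left(2 - \left(87 - \sqrt{2}\right)\right) = - \frac{1}{14} - \left(85 - \sqrt{2}\right) = - \frac{1191}{14} + \sqrt{2}$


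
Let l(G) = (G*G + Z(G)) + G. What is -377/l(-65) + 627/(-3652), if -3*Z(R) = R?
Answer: -83889/320380 ≈ -0.26184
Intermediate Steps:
Z(R) = -R/3
l(G) = G**2 + 2*G/3 (l(G) = (G*G - G/3) + G = (G**2 - G/3) + G = G**2 + 2*G/3)
-377/l(-65) + 627/(-3652) = -377*(-3/(65*(2 + 3*(-65)))) + 627/(-3652) = -377*(-3/(65*(2 - 195))) + 627*(-1/3652) = -377/((1/3)*(-65)*(-193)) - 57/332 = -377/12545/3 - 57/332 = -377*3/12545 - 57/332 = -87/965 - 57/332 = -83889/320380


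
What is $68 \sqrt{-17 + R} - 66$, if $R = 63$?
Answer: $-66 + 68 \sqrt{46} \approx 395.2$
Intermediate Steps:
$68 \sqrt{-17 + R} - 66 = 68 \sqrt{-17 + 63} - 66 = 68 \sqrt{46} - 66 = -66 + 68 \sqrt{46}$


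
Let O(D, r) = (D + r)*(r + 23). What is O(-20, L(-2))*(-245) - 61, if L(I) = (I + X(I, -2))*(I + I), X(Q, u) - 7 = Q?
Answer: 86179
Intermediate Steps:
X(Q, u) = 7 + Q
L(I) = 2*I*(7 + 2*I) (L(I) = (I + (7 + I))*(I + I) = (7 + 2*I)*(2*I) = 2*I*(7 + 2*I))
O(D, r) = (23 + r)*(D + r) (O(D, r) = (D + r)*(23 + r) = (23 + r)*(D + r))
O(-20, L(-2))*(-245) - 61 = ((2*(-2)*(7 + 2*(-2)))² + 23*(-20) + 23*(2*(-2)*(7 + 2*(-2))) - 40*(-2)*(7 + 2*(-2)))*(-245) - 61 = ((2*(-2)*(7 - 4))² - 460 + 23*(2*(-2)*(7 - 4)) - 40*(-2)*(7 - 4))*(-245) - 61 = ((2*(-2)*3)² - 460 + 23*(2*(-2)*3) - 40*(-2)*3)*(-245) - 61 = ((-12)² - 460 + 23*(-12) - 20*(-12))*(-245) - 61 = (144 - 460 - 276 + 240)*(-245) - 61 = -352*(-245) - 61 = 86240 - 61 = 86179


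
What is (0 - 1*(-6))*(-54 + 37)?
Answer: -102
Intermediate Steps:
(0 - 1*(-6))*(-54 + 37) = (0 + 6)*(-17) = 6*(-17) = -102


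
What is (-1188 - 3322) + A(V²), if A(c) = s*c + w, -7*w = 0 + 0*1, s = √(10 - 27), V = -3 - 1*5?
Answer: -4510 + 64*I*√17 ≈ -4510.0 + 263.88*I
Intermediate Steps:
V = -8 (V = -3 - 5 = -8)
s = I*√17 (s = √(-17) = I*√17 ≈ 4.1231*I)
w = 0 (w = -(0 + 0*1)/7 = -(0 + 0)/7 = -⅐*0 = 0)
A(c) = I*c*√17 (A(c) = (I*√17)*c + 0 = I*c*√17 + 0 = I*c*√17)
(-1188 - 3322) + A(V²) = (-1188 - 3322) + I*(-8)²*√17 = -4510 + I*64*√17 = -4510 + 64*I*√17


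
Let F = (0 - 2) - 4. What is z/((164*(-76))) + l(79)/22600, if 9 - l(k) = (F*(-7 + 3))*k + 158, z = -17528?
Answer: 4633049/3521080 ≈ 1.3158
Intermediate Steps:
F = -6 (F = -2 - 4 = -6)
l(k) = -149 - 24*k (l(k) = 9 - ((-6*(-7 + 3))*k + 158) = 9 - ((-6*(-4))*k + 158) = 9 - (24*k + 158) = 9 - (158 + 24*k) = 9 + (-158 - 24*k) = -149 - 24*k)
z/((164*(-76))) + l(79)/22600 = -17528/(164*(-76)) + (-149 - 24*79)/22600 = -17528/(-12464) + (-149 - 1896)*(1/22600) = -17528*(-1/12464) - 2045*1/22600 = 2191/1558 - 409/4520 = 4633049/3521080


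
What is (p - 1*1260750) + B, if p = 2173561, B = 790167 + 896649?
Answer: 2599627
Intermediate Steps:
B = 1686816
(p - 1*1260750) + B = (2173561 - 1*1260750) + 1686816 = (2173561 - 1260750) + 1686816 = 912811 + 1686816 = 2599627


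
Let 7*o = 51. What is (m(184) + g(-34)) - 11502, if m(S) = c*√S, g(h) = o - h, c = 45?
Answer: -80225/7 + 90*√46 ≈ -10850.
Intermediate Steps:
o = 51/7 (o = (⅐)*51 = 51/7 ≈ 7.2857)
g(h) = 51/7 - h
m(S) = 45*√S
(m(184) + g(-34)) - 11502 = (45*√184 + (51/7 - 1*(-34))) - 11502 = (45*(2*√46) + (51/7 + 34)) - 11502 = (90*√46 + 289/7) - 11502 = (289/7 + 90*√46) - 11502 = -80225/7 + 90*√46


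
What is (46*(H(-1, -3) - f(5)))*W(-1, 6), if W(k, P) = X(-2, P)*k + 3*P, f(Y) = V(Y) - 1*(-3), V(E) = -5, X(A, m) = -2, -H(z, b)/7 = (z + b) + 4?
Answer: 1840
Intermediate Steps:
H(z, b) = -28 - 7*b - 7*z (H(z, b) = -7*((z + b) + 4) = -7*((b + z) + 4) = -7*(4 + b + z) = -28 - 7*b - 7*z)
f(Y) = -2 (f(Y) = -5 - 1*(-3) = -5 + 3 = -2)
W(k, P) = -2*k + 3*P
(46*(H(-1, -3) - f(5)))*W(-1, 6) = (46*((-28 - 7*(-3) - 7*(-1)) - 1*(-2)))*(-2*(-1) + 3*6) = (46*((-28 + 21 + 7) + 2))*(2 + 18) = (46*(0 + 2))*20 = (46*2)*20 = 92*20 = 1840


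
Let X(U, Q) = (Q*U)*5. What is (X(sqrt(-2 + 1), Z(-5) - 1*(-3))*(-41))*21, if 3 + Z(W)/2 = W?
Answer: 55965*I ≈ 55965.0*I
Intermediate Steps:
Z(W) = -6 + 2*W
X(U, Q) = 5*Q*U
(X(sqrt(-2 + 1), Z(-5) - 1*(-3))*(-41))*21 = ((5*((-6 + 2*(-5)) - 1*(-3))*sqrt(-2 + 1))*(-41))*21 = ((5*((-6 - 10) + 3)*sqrt(-1))*(-41))*21 = ((5*(-16 + 3)*I)*(-41))*21 = ((5*(-13)*I)*(-41))*21 = (-65*I*(-41))*21 = (2665*I)*21 = 55965*I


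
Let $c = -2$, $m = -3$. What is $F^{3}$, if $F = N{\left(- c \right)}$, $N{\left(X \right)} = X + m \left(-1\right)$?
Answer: $125$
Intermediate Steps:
$N{\left(X \right)} = 3 + X$ ($N{\left(X \right)} = X - -3 = X + 3 = 3 + X$)
$F = 5$ ($F = 3 - -2 = 3 + 2 = 5$)
$F^{3} = 5^{3} = 125$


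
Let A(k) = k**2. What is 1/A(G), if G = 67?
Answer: 1/4489 ≈ 0.00022277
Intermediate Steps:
1/A(G) = 1/(67**2) = 1/4489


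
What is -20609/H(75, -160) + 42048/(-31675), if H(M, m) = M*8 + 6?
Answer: -678271163/19195050 ≈ -35.336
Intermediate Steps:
H(M, m) = 6 + 8*M (H(M, m) = 8*M + 6 = 6 + 8*M)
-20609/H(75, -160) + 42048/(-31675) = -20609/(6 + 8*75) + 42048/(-31675) = -20609/(6 + 600) + 42048*(-1/31675) = -20609/606 - 42048/31675 = -678271163/19195050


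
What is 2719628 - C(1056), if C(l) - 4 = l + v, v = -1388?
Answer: 2719956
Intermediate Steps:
C(l) = -1384 + l (C(l) = 4 + (l - 1388) = 4 + (-1388 + l) = -1384 + l)
2719628 - C(1056) = 2719628 - (-1384 + 1056) = 2719628 - 1*(-328) = 2719628 + 328 = 2719956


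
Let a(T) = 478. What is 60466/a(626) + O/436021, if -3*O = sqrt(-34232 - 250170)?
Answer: 30233/239 - I*sqrt(284402)/1308063 ≈ 126.5 - 0.0004077*I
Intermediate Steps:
O = -I*sqrt(284402)/3 (O = -sqrt(-34232 - 250170)/3 = -I*sqrt(284402)/3 ≈ -177.76*I)
60466/a(626) + O/436021 = 60466/478 - I*sqrt(284402)/3/436021 = 60466*(1/478) - I*sqrt(284402)/3*(1/436021) = 30233/239 - I*sqrt(284402)/1308063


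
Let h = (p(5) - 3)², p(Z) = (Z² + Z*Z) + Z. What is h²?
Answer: 7311616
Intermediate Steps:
p(Z) = Z + 2*Z² (p(Z) = (Z² + Z²) + Z = 2*Z² + Z = Z + 2*Z²)
h = 2704 (h = (5*(1 + 2*5) - 3)² = (5*(1 + 10) - 3)² = (5*11 - 3)² = (55 - 3)² = 52² = 2704)
h² = 2704² = 7311616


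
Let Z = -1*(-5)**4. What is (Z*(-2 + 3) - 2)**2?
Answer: 393129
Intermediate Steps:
Z = -625 (Z = -1*625 = -625)
(Z*(-2 + 3) - 2)**2 = (-625*(-2 + 3) - 2)**2 = (-625*1 - 2)**2 = (-625 - 2)**2 = (-627)**2 = 393129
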